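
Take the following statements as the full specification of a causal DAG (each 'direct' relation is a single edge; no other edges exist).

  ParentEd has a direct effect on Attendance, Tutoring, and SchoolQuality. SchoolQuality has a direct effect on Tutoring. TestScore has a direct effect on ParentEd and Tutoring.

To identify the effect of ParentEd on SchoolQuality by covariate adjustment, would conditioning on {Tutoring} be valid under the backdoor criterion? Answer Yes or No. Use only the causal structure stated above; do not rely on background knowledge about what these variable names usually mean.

Backdoor paths from ParentEd to SchoolQuality (paths whose first edge points into ParentEd):
  P1: ParentEd <- TestScore -> Tutoring <- SchoolQuality
Condition 1 (no descendant of ParentEd in the set): FAILS — Tutoring is a descendant of ParentEd.
Condition 2 (every backdoor path blocked by {Tutoring}):
  P1: open — collider(s) Tutoring are conditioned on (or have a conditioned descendant) and no non-collider on the path is in the set.
{Tutoring} does not satisfy the backdoor criterion.

No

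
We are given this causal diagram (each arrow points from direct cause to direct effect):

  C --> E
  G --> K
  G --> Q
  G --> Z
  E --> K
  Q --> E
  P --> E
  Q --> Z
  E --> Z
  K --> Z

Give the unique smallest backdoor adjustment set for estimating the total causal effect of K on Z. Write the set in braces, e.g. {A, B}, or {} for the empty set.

{E, G}

Variables eligible for adjustment (non-descendants of K, excluding K and Z): {C, E, G, P, Q}.
Backdoor paths from K to Z:
  P1: K <- G -> Q -> E -> Z
  P2: K <- G -> Q -> Z
  P3: K <- G -> Z
  P4: K <- E <- Q <- G -> Z
  P5: K <- E <- Q -> Z
  P6: K <- E -> Z
The empty set is not sufficient: P1 (K <- G -> Q -> E -> Z) has no collider blocking it and no conditioned non-collider, so it is open.
Try {E, G}:
  P1: blocked at fork node G ∈ conditioning set.
  P2: blocked at fork node G ∈ conditioning set.
  P3: blocked at fork node G ∈ conditioning set.
  P4: blocked at chain node E ∈ conditioning set.
  P5: blocked at chain node E ∈ conditioning set.
  P6: blocked at fork node E ∈ conditioning set.
{E, G} contains no descendant of K and blocks every backdoor path.
Every element of {E, G} is needed (dropping E leaves P5 open; dropping G leaves P2 open), so no proper subset is valid.
Among all size-2 subsets of the eligible variables, only {E, G} blocks every backdoor path, so it is the unique smallest valid adjustment set.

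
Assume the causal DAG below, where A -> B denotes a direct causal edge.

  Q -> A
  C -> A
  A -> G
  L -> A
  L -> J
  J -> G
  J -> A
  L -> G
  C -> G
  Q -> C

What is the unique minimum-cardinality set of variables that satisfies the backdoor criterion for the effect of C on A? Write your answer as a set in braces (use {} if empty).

{Q}

Variables eligible for adjustment (non-descendants of C, excluding C and A): {J, L, Q}.
Backdoor paths from C to A:
  P1: C <- Q -> A
The empty set is not sufficient: P1 (C <- Q -> A) has no collider blocking it and no conditioned non-collider, so it is open.
Try {Q}:
  P1: blocked at fork node Q ∈ conditioning set.
{Q} contains no descendant of C and blocks every backdoor path.
No other singleton works — e.g. {L} leaves P1 open — so {Q} is the unique smallest valid adjustment set.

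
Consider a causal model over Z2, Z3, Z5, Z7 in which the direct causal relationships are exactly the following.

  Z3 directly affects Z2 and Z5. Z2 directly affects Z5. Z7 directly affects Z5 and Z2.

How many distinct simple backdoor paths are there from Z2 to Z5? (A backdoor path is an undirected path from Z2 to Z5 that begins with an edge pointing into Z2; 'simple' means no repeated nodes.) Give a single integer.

A backdoor path from Z2 to Z5 is any simple undirected path whose first edge points into Z2 (i.e. leaves Z2 via a parent).
Parents of Z2: {Z3, Z7}.
Enumerating:
  P1: Z2 <- Z3 -> Z5
  P2: Z2 <- Z7 -> Z5
That exhausts the simple backdoor paths. Count: 2.

2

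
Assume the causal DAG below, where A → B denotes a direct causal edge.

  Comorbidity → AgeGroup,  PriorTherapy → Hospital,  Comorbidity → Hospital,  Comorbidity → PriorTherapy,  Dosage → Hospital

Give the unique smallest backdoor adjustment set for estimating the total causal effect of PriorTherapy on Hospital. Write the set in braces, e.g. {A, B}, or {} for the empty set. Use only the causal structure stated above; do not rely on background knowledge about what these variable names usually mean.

{Comorbidity}

Variables eligible for adjustment (non-descendants of PriorTherapy, excluding PriorTherapy and Hospital): {AgeGroup, Comorbidity, Dosage}.
Backdoor paths from PriorTherapy to Hospital:
  P1: PriorTherapy <- Comorbidity -> Hospital
The empty set is not sufficient: P1 (PriorTherapy <- Comorbidity -> Hospital) has no collider blocking it and no conditioned non-collider, so it is open.
Try {Comorbidity}:
  P1: blocked at fork node Comorbidity ∈ conditioning set.
{Comorbidity} contains no descendant of PriorTherapy and blocks every backdoor path.
No other singleton works — e.g. {AgeGroup} leaves P1 open — so {Comorbidity} is the unique smallest valid adjustment set.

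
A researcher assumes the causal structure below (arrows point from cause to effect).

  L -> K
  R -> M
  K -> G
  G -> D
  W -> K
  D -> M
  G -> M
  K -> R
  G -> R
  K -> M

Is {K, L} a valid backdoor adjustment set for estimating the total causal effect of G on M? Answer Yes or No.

Yes

Backdoor paths from G to M (paths whose first edge points into G):
  P1: G <- K -> R -> M
  P2: G <- K -> M
Condition 1 (no descendant of G in the set): holds — descendants of G are {D, M, R}; none are in {K, L}.
Condition 2 (every backdoor path blocked by {K, L}):
  P1: blocked at fork node K ∈ conditioning set.
  P2: blocked at fork node K ∈ conditioning set.
{K, L} satisfies the backdoor criterion.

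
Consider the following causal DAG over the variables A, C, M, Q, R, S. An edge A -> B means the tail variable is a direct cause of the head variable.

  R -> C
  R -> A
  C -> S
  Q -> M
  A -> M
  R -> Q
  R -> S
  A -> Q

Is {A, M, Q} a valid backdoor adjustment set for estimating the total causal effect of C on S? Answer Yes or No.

No

Backdoor paths from C to S (paths whose first edge points into C):
  P1: C <- R -> S
Condition 1 (no descendant of C in the set): holds — descendants of C are {S}; none are in {A, M, Q}.
Condition 2 (every backdoor path blocked by {A, M, Q}):
  P1: open — no interior node is in the conditioning set.
{A, M, Q} does not satisfy the backdoor criterion.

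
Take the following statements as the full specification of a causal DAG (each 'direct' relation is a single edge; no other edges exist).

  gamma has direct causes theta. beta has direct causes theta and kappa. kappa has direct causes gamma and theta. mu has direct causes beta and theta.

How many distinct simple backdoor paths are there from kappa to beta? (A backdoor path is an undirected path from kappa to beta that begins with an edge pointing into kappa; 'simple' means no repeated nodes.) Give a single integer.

A backdoor path from kappa to beta is any simple undirected path whose first edge points into kappa (i.e. leaves kappa via a parent).
Parents of kappa: {gamma, theta}.
Enumerating:
  P1: kappa <- theta -> beta
  P2: kappa <- theta -> mu <- beta
  P3: kappa <- gamma <- theta -> beta
  P4: kappa <- gamma <- theta -> mu <- beta
That exhausts the simple backdoor paths. Count: 4.

4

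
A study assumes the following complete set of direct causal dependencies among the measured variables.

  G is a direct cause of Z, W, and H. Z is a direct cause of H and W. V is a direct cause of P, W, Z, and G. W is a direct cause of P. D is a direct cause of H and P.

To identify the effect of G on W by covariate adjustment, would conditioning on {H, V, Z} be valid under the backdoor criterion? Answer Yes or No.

No

Backdoor paths from G to W (paths whose first edge points into G):
  P1: G <- V -> Z -> H <- D -> P <- W
  P2: G <- V -> Z -> W
  P3: G <- V -> W
  P4: G <- V -> P <- D -> H <- Z -> W
  P5: G <- V -> P <- W
Condition 1 (no descendant of G in the set): FAILS — H and Z are descendants of G.
Condition 2 (every backdoor path blocked by {H, V, Z}):
  P1: blocked at fork node V ∈ conditioning set.
  P2: blocked at fork node V ∈ conditioning set.
  P3: blocked at fork node V ∈ conditioning set.
  P4: blocked at fork node V ∈ conditioning set.
  P5: blocked at fork node V ∈ conditioning set.
{H, V, Z} does not satisfy the backdoor criterion.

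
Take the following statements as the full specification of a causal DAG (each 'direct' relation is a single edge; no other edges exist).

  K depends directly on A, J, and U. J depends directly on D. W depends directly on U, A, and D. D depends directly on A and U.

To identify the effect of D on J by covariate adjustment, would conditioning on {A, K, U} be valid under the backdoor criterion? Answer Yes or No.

Backdoor paths from D to J (paths whose first edge points into D):
  P1: D <- U -> W <- A -> K <- J
  P2: D <- U -> K <- J
  P3: D <- A -> W <- U -> K <- J
  P4: D <- A -> K <- J
Condition 1 (no descendant of D in the set): FAILS — K is a descendant of D.
Condition 2 (every backdoor path blocked by {A, K, U}):
  P1: blocked at fork node U ∈ conditioning set.
  P2: blocked at fork node U ∈ conditioning set.
  P3: blocked at fork node A ∈ conditioning set.
  P4: blocked at fork node A ∈ conditioning set.
{A, K, U} does not satisfy the backdoor criterion.

No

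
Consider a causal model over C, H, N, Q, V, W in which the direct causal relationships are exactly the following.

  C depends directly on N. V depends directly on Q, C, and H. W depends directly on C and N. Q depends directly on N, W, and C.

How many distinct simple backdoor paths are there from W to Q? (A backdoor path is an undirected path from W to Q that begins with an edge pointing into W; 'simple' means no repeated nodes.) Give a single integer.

A backdoor path from W to Q is any simple undirected path whose first edge points into W (i.e. leaves W via a parent).
Parents of W: {C, N}.
Enumerating:
  P1: W <- N -> C -> Q
  P2: W <- N -> C -> V <- Q
  P3: W <- N -> Q
  P4: W <- C <- N -> Q
  P5: W <- C -> Q
  P6: W <- C -> V <- Q
That exhausts the simple backdoor paths. Count: 6.

6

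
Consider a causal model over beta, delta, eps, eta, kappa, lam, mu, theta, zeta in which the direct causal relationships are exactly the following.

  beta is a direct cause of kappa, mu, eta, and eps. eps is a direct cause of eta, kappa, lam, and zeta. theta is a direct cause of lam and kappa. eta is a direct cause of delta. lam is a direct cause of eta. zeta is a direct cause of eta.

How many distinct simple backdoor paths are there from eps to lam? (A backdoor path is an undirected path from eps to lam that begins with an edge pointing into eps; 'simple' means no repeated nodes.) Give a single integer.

A backdoor path from eps to lam is any simple undirected path whose first edge points into eps (i.e. leaves eps via a parent).
Parents of eps: {beta}.
Enumerating:
  P1: eps <- beta -> kappa <- theta -> lam
  P2: eps <- beta -> eta <- lam
That exhausts the simple backdoor paths. Count: 2.

2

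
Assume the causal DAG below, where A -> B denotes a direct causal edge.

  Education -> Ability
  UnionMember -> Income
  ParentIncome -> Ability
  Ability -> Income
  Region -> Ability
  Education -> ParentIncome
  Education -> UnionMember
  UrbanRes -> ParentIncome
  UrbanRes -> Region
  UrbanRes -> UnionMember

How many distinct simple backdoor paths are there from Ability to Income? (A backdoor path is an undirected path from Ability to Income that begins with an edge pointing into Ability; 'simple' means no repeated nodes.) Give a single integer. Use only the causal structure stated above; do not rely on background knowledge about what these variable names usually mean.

6

A backdoor path from Ability to Income is any simple undirected path whose first edge points into Ability (i.e. leaves Ability via a parent).
Parents of Ability: {Education, ParentIncome, Region}.
Enumerating:
  P1: Ability <- Education -> UnionMember -> Income
  P2: Ability <- Education -> ParentIncome <- UrbanRes -> UnionMember -> Income
  P3: Ability <- ParentIncome <- UrbanRes -> UnionMember -> Income
  P4: Ability <- ParentIncome <- Education -> UnionMember -> Income
  P5: Ability <- Region <- UrbanRes -> UnionMember -> Income
  P6: Ability <- Region <- UrbanRes -> ParentIncome <- Education -> UnionMember -> Income
That exhausts the simple backdoor paths. Count: 6.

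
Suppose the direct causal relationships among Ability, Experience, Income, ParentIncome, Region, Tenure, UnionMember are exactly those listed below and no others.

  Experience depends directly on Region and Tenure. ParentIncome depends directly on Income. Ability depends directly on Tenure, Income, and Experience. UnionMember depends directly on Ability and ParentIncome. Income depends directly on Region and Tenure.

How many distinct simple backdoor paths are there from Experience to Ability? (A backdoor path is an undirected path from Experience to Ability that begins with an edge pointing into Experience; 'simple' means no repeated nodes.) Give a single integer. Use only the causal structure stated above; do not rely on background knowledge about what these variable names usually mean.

6

A backdoor path from Experience to Ability is any simple undirected path whose first edge points into Experience (i.e. leaves Experience via a parent).
Parents of Experience: {Region, Tenure}.
Enumerating:
  P1: Experience <- Tenure -> Income -> ParentIncome -> UnionMember <- Ability
  P2: Experience <- Tenure -> Income -> Ability
  P3: Experience <- Tenure -> Ability
  P4: Experience <- Region -> Income <- Tenure -> Ability
  P5: Experience <- Region -> Income -> ParentIncome -> UnionMember <- Ability
  P6: Experience <- Region -> Income -> Ability
That exhausts the simple backdoor paths. Count: 6.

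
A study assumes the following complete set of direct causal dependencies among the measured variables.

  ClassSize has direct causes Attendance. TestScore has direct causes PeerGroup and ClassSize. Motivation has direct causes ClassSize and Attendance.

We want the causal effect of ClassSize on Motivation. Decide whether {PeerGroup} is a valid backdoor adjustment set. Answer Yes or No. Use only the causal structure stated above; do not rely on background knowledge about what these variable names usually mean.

Backdoor paths from ClassSize to Motivation (paths whose first edge points into ClassSize):
  P1: ClassSize <- Attendance -> Motivation
Condition 1 (no descendant of ClassSize in the set): holds — descendants of ClassSize are {Motivation, TestScore}; none are in {PeerGroup}.
Condition 2 (every backdoor path blocked by {PeerGroup}):
  P1: open — no interior node is in the conditioning set.
{PeerGroup} does not satisfy the backdoor criterion.

No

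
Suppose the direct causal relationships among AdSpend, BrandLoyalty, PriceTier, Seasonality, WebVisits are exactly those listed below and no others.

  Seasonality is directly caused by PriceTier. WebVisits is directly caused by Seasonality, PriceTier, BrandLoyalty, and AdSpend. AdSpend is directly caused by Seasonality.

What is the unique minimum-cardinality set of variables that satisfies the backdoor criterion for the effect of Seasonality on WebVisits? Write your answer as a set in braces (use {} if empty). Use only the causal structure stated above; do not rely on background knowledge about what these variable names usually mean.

Variables eligible for adjustment (non-descendants of Seasonality, excluding Seasonality and WebVisits): {BrandLoyalty, PriceTier}.
Backdoor paths from Seasonality to WebVisits:
  P1: Seasonality <- PriceTier -> WebVisits
The empty set is not sufficient: P1 (Seasonality <- PriceTier -> WebVisits) has no collider blocking it and no conditioned non-collider, so it is open.
Try {PriceTier}:
  P1: blocked at fork node PriceTier ∈ conditioning set.
{PriceTier} contains no descendant of Seasonality and blocks every backdoor path.
No other singleton works — e.g. {BrandLoyalty} leaves P1 open — so {PriceTier} is the unique smallest valid adjustment set.

{PriceTier}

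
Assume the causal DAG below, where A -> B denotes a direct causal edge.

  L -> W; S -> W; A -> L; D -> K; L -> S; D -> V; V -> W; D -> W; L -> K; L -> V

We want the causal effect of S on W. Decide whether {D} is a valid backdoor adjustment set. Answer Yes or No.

Backdoor paths from S to W (paths whose first edge points into S):
  P1: S <- L -> K <- D -> V -> W
  P2: S <- L -> K <- D -> W
  P3: S <- L -> V <- D -> W
  P4: S <- L -> V -> W
  P5: S <- L -> W
Condition 1 (no descendant of S in the set): holds — descendants of S are {W}; none are in {D}.
Condition 2 (every backdoor path blocked by {D}):
  P1: blocked at collider K (neither it nor any descendant is in the conditioning set).
  P2: blocked at collider K (neither it nor any descendant is in the conditioning set).
  P3: blocked at collider V (neither it nor any descendant is in the conditioning set).
  P4: open — no interior node is in the conditioning set.
  P5: open — no interior node is in the conditioning set.
{D} does not satisfy the backdoor criterion.

No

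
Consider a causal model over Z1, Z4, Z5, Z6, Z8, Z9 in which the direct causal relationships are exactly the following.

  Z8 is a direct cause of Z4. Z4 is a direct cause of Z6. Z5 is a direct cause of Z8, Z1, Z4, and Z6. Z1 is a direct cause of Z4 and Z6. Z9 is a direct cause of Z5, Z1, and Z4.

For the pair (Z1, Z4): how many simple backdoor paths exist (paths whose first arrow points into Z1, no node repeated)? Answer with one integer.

8

A backdoor path from Z1 to Z4 is any simple undirected path whose first edge points into Z1 (i.e. leaves Z1 via a parent).
Parents of Z1: {Z5, Z9}.
Enumerating:
  P1: Z1 <- Z9 -> Z5 -> Z8 -> Z4
  P2: Z1 <- Z9 -> Z5 -> Z4
  P3: Z1 <- Z9 -> Z5 -> Z6 <- Z4
  P4: Z1 <- Z9 -> Z4
  P5: Z1 <- Z5 <- Z9 -> Z4
  P6: Z1 <- Z5 -> Z8 -> Z4
  P7: Z1 <- Z5 -> Z4
  P8: Z1 <- Z5 -> Z6 <- Z4
That exhausts the simple backdoor paths. Count: 8.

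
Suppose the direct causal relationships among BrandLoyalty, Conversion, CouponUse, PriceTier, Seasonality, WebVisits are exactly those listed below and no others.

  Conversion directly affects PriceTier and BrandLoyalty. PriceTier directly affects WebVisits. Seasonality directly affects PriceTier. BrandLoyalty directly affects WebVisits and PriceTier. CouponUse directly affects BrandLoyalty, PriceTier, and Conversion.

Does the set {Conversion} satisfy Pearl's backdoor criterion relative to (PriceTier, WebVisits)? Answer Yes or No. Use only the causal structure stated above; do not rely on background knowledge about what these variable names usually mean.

Backdoor paths from PriceTier to WebVisits (paths whose first edge points into PriceTier):
  P1: PriceTier <- CouponUse -> Conversion -> BrandLoyalty -> WebVisits
  P2: PriceTier <- CouponUse -> BrandLoyalty -> WebVisits
  P3: PriceTier <- Conversion <- CouponUse -> BrandLoyalty -> WebVisits
  P4: PriceTier <- Conversion -> BrandLoyalty -> WebVisits
  P5: PriceTier <- BrandLoyalty -> WebVisits
Condition 1 (no descendant of PriceTier in the set): holds — descendants of PriceTier are {WebVisits}; none are in {Conversion}.
Condition 2 (every backdoor path blocked by {Conversion}):
  P1: blocked at chain node Conversion ∈ conditioning set.
  P2: open — no interior node is in the conditioning set.
  P3: blocked at chain node Conversion ∈ conditioning set.
  P4: blocked at fork node Conversion ∈ conditioning set.
  P5: open — no interior node is in the conditioning set.
{Conversion} does not satisfy the backdoor criterion.

No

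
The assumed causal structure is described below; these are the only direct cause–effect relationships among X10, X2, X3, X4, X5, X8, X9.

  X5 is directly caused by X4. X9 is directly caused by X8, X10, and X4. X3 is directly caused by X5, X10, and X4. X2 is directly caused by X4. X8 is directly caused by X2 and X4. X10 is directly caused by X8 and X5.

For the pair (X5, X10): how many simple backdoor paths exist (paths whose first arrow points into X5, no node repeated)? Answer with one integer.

A backdoor path from X5 to X10 is any simple undirected path whose first edge points into X5 (i.e. leaves X5 via a parent).
Parents of X5: {X4}.
Enumerating:
  P1: X5 <- X4 -> X2 -> X8 -> X10
  P2: X5 <- X4 -> X2 -> X8 -> X9 <- X10
  P3: X5 <- X4 -> X8 -> X10
  P4: X5 <- X4 -> X8 -> X9 <- X10
  P5: X5 <- X4 -> X3 <- X10
  P6: X5 <- X4 -> X9 <- X8 -> X10
  P7: X5 <- X4 -> X9 <- X10
That exhausts the simple backdoor paths. Count: 7.

7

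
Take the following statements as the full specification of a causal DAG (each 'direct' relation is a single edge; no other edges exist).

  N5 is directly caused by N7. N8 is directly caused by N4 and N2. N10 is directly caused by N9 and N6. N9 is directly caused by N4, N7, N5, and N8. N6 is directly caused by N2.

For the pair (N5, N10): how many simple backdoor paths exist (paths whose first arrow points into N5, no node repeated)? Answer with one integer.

A backdoor path from N5 to N10 is any simple undirected path whose first edge points into N5 (i.e. leaves N5 via a parent).
Parents of N5: {N7}.
Enumerating:
  P1: N5 <- N7 -> N9 <- N4 -> N8 <- N2 -> N6 -> N10
  P2: N5 <- N7 -> N9 <- N8 <- N2 -> N6 -> N10
  P3: N5 <- N7 -> N9 -> N10
That exhausts the simple backdoor paths. Count: 3.

3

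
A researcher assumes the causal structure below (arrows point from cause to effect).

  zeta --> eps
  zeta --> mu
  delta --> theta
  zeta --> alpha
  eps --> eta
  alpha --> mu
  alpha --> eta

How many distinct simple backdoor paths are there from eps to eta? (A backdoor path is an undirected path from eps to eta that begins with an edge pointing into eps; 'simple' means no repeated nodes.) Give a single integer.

2

A backdoor path from eps to eta is any simple undirected path whose first edge points into eps (i.e. leaves eps via a parent).
Parents of eps: {zeta}.
Enumerating:
  P1: eps <- zeta -> alpha -> eta
  P2: eps <- zeta -> mu <- alpha -> eta
That exhausts the simple backdoor paths. Count: 2.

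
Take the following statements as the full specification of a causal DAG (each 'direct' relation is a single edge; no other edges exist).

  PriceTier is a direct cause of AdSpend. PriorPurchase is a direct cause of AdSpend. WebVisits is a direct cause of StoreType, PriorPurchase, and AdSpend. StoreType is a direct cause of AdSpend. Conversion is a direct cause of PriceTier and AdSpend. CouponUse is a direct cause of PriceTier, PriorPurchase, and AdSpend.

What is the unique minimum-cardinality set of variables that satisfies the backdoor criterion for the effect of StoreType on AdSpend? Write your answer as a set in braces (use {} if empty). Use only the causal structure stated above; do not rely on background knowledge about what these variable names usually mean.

{WebVisits}

Variables eligible for adjustment (non-descendants of StoreType, excluding StoreType and AdSpend): {Conversion, CouponUse, PriceTier, PriorPurchase, WebVisits}.
Backdoor paths from StoreType to AdSpend:
  P1: StoreType <- WebVisits -> PriorPurchase <- CouponUse -> PriceTier <- Conversion -> AdSpend
  P2: StoreType <- WebVisits -> PriorPurchase <- CouponUse -> PriceTier -> AdSpend
  P3: StoreType <- WebVisits -> PriorPurchase <- CouponUse -> AdSpend
  P4: StoreType <- WebVisits -> PriorPurchase -> AdSpend
  P5: StoreType <- WebVisits -> AdSpend
The empty set is not sufficient: P4 (StoreType <- WebVisits -> PriorPurchase -> AdSpend) has no collider blocking it and no conditioned non-collider, so it is open.
Try {WebVisits}:
  P1: blocked at fork node WebVisits ∈ conditioning set.
  P2: blocked at fork node WebVisits ∈ conditioning set.
  P3: blocked at fork node WebVisits ∈ conditioning set.
  P4: blocked at fork node WebVisits ∈ conditioning set.
  P5: blocked at fork node WebVisits ∈ conditioning set.
{WebVisits} contains no descendant of StoreType and blocks every backdoor path.
No other singleton works — e.g. {CouponUse} leaves P4 open — so {WebVisits} is the unique smallest valid adjustment set.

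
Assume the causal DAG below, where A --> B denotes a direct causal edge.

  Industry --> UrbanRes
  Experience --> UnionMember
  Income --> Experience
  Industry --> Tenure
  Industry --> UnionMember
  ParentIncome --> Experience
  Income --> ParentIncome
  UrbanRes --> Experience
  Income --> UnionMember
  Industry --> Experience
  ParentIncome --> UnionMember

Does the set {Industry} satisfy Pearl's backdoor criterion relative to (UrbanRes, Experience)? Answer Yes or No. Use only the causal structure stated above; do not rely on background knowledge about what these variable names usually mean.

Backdoor paths from UrbanRes to Experience (paths whose first edge points into UrbanRes):
  P1: UrbanRes <- Industry -> Experience
  P2: UrbanRes <- Industry -> UnionMember <- Income -> ParentIncome -> Experience
  P3: UrbanRes <- Industry -> UnionMember <- Income -> Experience
  P4: UrbanRes <- Industry -> UnionMember <- ParentIncome <- Income -> Experience
  P5: UrbanRes <- Industry -> UnionMember <- ParentIncome -> Experience
  P6: UrbanRes <- Industry -> UnionMember <- Experience
Condition 1 (no descendant of UrbanRes in the set): holds — descendants of UrbanRes are {Experience, UnionMember}; none are in {Industry}.
Condition 2 (every backdoor path blocked by {Industry}):
  P1: blocked at fork node Industry ∈ conditioning set.
  P2: blocked at fork node Industry ∈ conditioning set.
  P3: blocked at fork node Industry ∈ conditioning set.
  P4: blocked at fork node Industry ∈ conditioning set.
  P5: blocked at fork node Industry ∈ conditioning set.
  P6: blocked at fork node Industry ∈ conditioning set.
{Industry} satisfies the backdoor criterion.

Yes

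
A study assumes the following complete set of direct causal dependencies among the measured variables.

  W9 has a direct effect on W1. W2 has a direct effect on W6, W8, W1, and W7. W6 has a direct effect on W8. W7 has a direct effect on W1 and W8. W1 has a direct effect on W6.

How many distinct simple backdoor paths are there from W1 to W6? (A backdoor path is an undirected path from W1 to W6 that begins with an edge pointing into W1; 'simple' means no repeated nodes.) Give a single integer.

7

A backdoor path from W1 to W6 is any simple undirected path whose first edge points into W1 (i.e. leaves W1 via a parent).
Parents of W1: {W2, W7, W9}.
Enumerating:
  P1: W1 <- W2 -> W7 -> W8 <- W6
  P2: W1 <- W2 -> W6
  P3: W1 <- W2 -> W8 <- W6
  P4: W1 <- W7 <- W2 -> W6
  P5: W1 <- W7 <- W2 -> W8 <- W6
  P6: W1 <- W7 -> W8 <- W2 -> W6
  P7: W1 <- W7 -> W8 <- W6
That exhausts the simple backdoor paths. Count: 7.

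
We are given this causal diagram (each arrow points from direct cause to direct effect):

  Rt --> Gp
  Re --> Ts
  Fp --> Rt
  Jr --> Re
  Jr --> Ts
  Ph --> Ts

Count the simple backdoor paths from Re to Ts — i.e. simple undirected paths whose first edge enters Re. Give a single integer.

A backdoor path from Re to Ts is any simple undirected path whose first edge points into Re (i.e. leaves Re via a parent).
Parents of Re: {Jr}.
Enumerating:
  P1: Re <- Jr -> Ts
That exhausts the simple backdoor paths. Count: 1.

1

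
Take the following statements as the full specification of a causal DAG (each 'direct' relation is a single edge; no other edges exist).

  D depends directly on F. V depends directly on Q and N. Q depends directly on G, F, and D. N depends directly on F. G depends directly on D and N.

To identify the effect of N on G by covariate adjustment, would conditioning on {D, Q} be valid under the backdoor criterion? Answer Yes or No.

Backdoor paths from N to G (paths whose first edge points into N):
  P1: N <- F -> D -> G
  P2: N <- F -> D -> Q <- G
  P3: N <- F -> Q <- D -> G
  P4: N <- F -> Q <- G
Condition 1 (no descendant of N in the set): FAILS — Q is a descendant of N.
Condition 2 (every backdoor path blocked by {D, Q}):
  P1: blocked at chain node D ∈ conditioning set.
  P2: blocked at chain node D ∈ conditioning set.
  P3: blocked at fork node D ∈ conditioning set.
  P4: open — collider(s) Q are conditioned on (or have a conditioned descendant) and no non-collider on the path is in the set.
{D, Q} does not satisfy the backdoor criterion.

No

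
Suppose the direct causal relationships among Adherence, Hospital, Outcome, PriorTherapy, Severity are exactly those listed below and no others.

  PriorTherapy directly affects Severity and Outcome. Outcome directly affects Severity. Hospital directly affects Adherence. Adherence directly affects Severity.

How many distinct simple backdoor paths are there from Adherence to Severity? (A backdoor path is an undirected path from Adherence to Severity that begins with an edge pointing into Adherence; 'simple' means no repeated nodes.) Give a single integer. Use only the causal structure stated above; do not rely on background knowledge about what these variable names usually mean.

0

A backdoor path from Adherence to Severity is any simple undirected path whose first edge points into Adherence (i.e. leaves Adherence via a parent).
Parents of Adherence: {Hospital}.
No simple path from any parent of Adherence reaches Severity without revisiting Adherence, so there are no backdoor paths.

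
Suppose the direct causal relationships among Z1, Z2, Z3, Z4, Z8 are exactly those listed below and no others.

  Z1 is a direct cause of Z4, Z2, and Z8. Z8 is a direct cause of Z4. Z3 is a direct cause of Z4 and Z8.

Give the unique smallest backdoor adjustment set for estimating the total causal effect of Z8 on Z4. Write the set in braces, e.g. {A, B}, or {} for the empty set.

Variables eligible for adjustment (non-descendants of Z8, excluding Z8 and Z4): {Z1, Z2, Z3}.
Backdoor paths from Z8 to Z4:
  P1: Z8 <- Z1 -> Z4
  P2: Z8 <- Z3 -> Z4
The empty set is not sufficient: P1 (Z8 <- Z1 -> Z4) has no collider blocking it and no conditioned non-collider, so it is open.
Try {Z1, Z3}:
  P1: blocked at fork node Z1 ∈ conditioning set.
  P2: blocked at fork node Z3 ∈ conditioning set.
{Z1, Z3} contains no descendant of Z8 and blocks every backdoor path.
Every element of {Z1, Z3} is needed (dropping Z1 leaves P1 open; dropping Z3 leaves P2 open), so no proper subset is valid.
Among all size-2 subsets of the eligible variables, only {Z1, Z3} blocks every backdoor path, so it is the unique smallest valid adjustment set.

{Z1, Z3}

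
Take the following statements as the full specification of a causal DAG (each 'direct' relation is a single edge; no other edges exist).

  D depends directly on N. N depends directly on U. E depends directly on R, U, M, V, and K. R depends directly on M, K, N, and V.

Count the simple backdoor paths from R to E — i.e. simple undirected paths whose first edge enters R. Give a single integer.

4

A backdoor path from R to E is any simple undirected path whose first edge points into R (i.e. leaves R via a parent).
Parents of R: {K, M, N, V}.
Enumerating:
  P1: R <- N <- U -> E
  P2: R <- V -> E
  P3: R <- K -> E
  P4: R <- M -> E
That exhausts the simple backdoor paths. Count: 4.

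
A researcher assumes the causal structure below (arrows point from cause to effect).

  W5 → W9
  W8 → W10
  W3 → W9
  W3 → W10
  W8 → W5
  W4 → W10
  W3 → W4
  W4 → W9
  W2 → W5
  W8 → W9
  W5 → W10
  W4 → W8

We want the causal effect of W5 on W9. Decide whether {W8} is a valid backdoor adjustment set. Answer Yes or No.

Yes

Backdoor paths from W5 to W9 (paths whose first edge points into W5):
  P1: W5 <- W8 <- W4 <- W3 -> W9
  P2: W5 <- W8 <- W4 -> W10 <- W3 -> W9
  P3: W5 <- W8 <- W4 -> W9
  P4: W5 <- W8 -> W10 <- W3 -> W4 -> W9
  P5: W5 <- W8 -> W10 <- W3 -> W9
  P6: W5 <- W8 -> W10 <- W4 <- W3 -> W9
  P7: W5 <- W8 -> W10 <- W4 -> W9
  P8: W5 <- W8 -> W9
Condition 1 (no descendant of W5 in the set): holds — descendants of W5 are {W10, W9}; none are in {W8}.
Condition 2 (every backdoor path blocked by {W8}):
  P1: blocked at chain node W8 ∈ conditioning set.
  P2: blocked at chain node W8 ∈ conditioning set.
  P3: blocked at chain node W8 ∈ conditioning set.
  P4: blocked at fork node W8 ∈ conditioning set.
  P5: blocked at fork node W8 ∈ conditioning set.
  P6: blocked at fork node W8 ∈ conditioning set.
  P7: blocked at fork node W8 ∈ conditioning set.
  P8: blocked at fork node W8 ∈ conditioning set.
{W8} satisfies the backdoor criterion.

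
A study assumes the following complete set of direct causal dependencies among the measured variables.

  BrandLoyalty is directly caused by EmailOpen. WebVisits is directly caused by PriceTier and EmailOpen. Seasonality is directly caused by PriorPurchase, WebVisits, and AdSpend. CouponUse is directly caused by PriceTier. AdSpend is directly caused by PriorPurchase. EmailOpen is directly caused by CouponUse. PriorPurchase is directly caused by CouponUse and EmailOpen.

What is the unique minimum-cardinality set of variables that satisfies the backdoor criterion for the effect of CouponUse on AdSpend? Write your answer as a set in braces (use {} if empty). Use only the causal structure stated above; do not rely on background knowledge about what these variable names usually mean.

{}

Variables eligible for adjustment (non-descendants of CouponUse, excluding CouponUse and AdSpend): {PriceTier}.
Backdoor paths from CouponUse to AdSpend:
  P1: CouponUse <- PriceTier -> WebVisits <- EmailOpen -> PriorPurchase -> AdSpend
  P2: CouponUse <- PriceTier -> WebVisits <- EmailOpen -> PriorPurchase -> Seasonality <- AdSpend
  P3: CouponUse <- PriceTier -> WebVisits -> Seasonality <- PriorPurchase -> AdSpend
  P4: CouponUse <- PriceTier -> WebVisits -> Seasonality <- AdSpend
Each backdoor path contains an unconditioned collider, so every path is already blocked with the empty conditioning set:
  P1: blocked at collider WebVisits (neither it nor any descendant is in the conditioning set).
  P2: blocked at collider WebVisits (neither it nor any descendant is in the conditioning set).
  P3: blocked at collider Seasonality (neither it nor any descendant is in the conditioning set).
  P4: blocked at collider Seasonality (neither it nor any descendant is in the conditioning set).
The empty set is therefore the unique smallest valid set.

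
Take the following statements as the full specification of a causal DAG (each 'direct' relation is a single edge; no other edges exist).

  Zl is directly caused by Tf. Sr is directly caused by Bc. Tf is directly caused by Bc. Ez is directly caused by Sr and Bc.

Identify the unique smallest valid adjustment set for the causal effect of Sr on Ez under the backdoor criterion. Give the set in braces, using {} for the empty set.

Variables eligible for adjustment (non-descendants of Sr, excluding Sr and Ez): {Bc, Tf, Zl}.
Backdoor paths from Sr to Ez:
  P1: Sr <- Bc -> Ez
The empty set is not sufficient: P1 (Sr <- Bc -> Ez) has no collider blocking it and no conditioned non-collider, so it is open.
Try {Bc}:
  P1: blocked at fork node Bc ∈ conditioning set.
{Bc} contains no descendant of Sr and blocks every backdoor path.
No other singleton works — e.g. {Tf} leaves P1 open — so {Bc} is the unique smallest valid adjustment set.

{Bc}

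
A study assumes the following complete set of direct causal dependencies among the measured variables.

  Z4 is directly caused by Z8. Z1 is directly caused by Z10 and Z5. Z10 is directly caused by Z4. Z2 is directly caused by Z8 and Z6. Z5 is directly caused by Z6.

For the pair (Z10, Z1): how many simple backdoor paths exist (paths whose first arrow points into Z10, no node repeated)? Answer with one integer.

1

A backdoor path from Z10 to Z1 is any simple undirected path whose first edge points into Z10 (i.e. leaves Z10 via a parent).
Parents of Z10: {Z4}.
Enumerating:
  P1: Z10 <- Z4 <- Z8 -> Z2 <- Z6 -> Z5 -> Z1
That exhausts the simple backdoor paths. Count: 1.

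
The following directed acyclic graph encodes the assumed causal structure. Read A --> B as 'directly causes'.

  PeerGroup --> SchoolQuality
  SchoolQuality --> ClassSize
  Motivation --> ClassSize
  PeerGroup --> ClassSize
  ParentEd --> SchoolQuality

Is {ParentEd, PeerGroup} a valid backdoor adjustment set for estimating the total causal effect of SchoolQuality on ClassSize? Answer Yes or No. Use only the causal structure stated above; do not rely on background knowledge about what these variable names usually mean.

Backdoor paths from SchoolQuality to ClassSize (paths whose first edge points into SchoolQuality):
  P1: SchoolQuality <- PeerGroup -> ClassSize
Condition 1 (no descendant of SchoolQuality in the set): holds — descendants of SchoolQuality are {ClassSize}; none are in {ParentEd, PeerGroup}.
Condition 2 (every backdoor path blocked by {ParentEd, PeerGroup}):
  P1: blocked at fork node PeerGroup ∈ conditioning set.
{ParentEd, PeerGroup} satisfies the backdoor criterion.

Yes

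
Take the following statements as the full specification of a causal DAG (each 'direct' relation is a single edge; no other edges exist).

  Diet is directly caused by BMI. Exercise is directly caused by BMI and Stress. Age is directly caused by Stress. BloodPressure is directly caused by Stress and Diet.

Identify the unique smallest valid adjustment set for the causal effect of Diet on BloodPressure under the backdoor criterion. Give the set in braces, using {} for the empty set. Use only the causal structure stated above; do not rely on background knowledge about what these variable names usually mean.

{}

Variables eligible for adjustment (non-descendants of Diet, excluding Diet and BloodPressure): {Age, BMI, Exercise, Stress}.
Backdoor paths from Diet to BloodPressure:
  P1: Diet <- BMI -> Exercise <- Stress -> BloodPressure
Each backdoor path contains an unconditioned collider, so every path is already blocked with the empty conditioning set:
  P1: blocked at collider Exercise (neither it nor any descendant is in the conditioning set).
The empty set is therefore the unique smallest valid set.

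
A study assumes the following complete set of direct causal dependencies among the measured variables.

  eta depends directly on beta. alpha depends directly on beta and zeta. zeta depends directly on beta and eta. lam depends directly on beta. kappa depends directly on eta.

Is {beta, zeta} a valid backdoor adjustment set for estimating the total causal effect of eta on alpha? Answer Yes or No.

Backdoor paths from eta to alpha (paths whose first edge points into eta):
  P1: eta <- beta -> zeta -> alpha
  P2: eta <- beta -> alpha
Condition 1 (no descendant of eta in the set): FAILS — zeta is a descendant of eta.
Condition 2 (every backdoor path blocked by {beta, zeta}):
  P1: blocked at fork node beta ∈ conditioning set.
  P2: blocked at fork node beta ∈ conditioning set.
{beta, zeta} does not satisfy the backdoor criterion.

No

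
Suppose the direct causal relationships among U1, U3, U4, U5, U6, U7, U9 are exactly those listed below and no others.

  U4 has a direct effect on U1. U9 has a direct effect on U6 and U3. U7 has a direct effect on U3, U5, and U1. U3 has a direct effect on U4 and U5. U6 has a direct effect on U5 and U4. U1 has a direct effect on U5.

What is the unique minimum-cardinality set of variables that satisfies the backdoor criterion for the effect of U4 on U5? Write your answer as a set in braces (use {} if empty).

Variables eligible for adjustment (non-descendants of U4, excluding U4 and U5): {U3, U6, U7, U9}.
Backdoor paths from U4 to U5:
  P1: U4 <- U6 <- U9 -> U3 <- U7 -> U1 -> U5
  P2: U4 <- U6 <- U9 -> U3 <- U7 -> U5
  P3: U4 <- U6 <- U9 -> U3 -> U5
  P4: U4 <- U6 -> U5
  P5: U4 <- U3 <- U7 -> U1 -> U5
  P6: U4 <- U3 <- U7 -> U5
  P7: U4 <- U3 <- U9 -> U6 -> U5
  P8: U4 <- U3 -> U5
The empty set is not sufficient: P3 (U4 <- U6 <- U9 -> U3 -> U5) has no collider blocking it and no conditioned non-collider, so it is open.
Try {U3, U6}:
  P1: blocked at chain node U6 ∈ conditioning set.
  P2: blocked at chain node U6 ∈ conditioning set.
  P3: blocked at chain node U6 ∈ conditioning set.
  P4: blocked at fork node U6 ∈ conditioning set.
  P5: blocked at chain node U3 ∈ conditioning set.
  P6: blocked at chain node U3 ∈ conditioning set.
  P7: blocked at chain node U3 ∈ conditioning set.
  P8: blocked at fork node U3 ∈ conditioning set.
{U3, U6} contains no descendant of U4 and blocks every backdoor path.
Every element of {U3, U6} is needed (dropping U3 leaves P5 open; dropping U6 leaves P1 open), so no proper subset is valid.
Among all size-2 subsets of the eligible variables, only {U3, U6} blocks every backdoor path, so it is the unique smallest valid adjustment set.

{U3, U6}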